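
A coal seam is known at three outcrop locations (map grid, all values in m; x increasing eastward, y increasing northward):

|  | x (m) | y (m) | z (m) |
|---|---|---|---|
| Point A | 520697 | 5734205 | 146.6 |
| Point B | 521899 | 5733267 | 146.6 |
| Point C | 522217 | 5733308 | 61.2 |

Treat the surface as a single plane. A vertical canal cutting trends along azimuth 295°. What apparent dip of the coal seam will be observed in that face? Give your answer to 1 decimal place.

4.8°

Two edge vectors: Point A→Point B = (1202, -938, 0), Point A→Point C = (1520, -897, -85.4).
Normal n = (Point A→Point B) × (Point A→Point C) = (80105.2, 102650.8, 347566).
So ∂z/∂x = −n_x/n_z = −0.23047 and ∂z/∂y = −n_y/n_z = −0.29534.
Unit vector along 295° is (sin 295°, cos 295°) = (-0.9063, 0.4226).
Slope in that direction = a·(-0.9063) + b·(0.4226) = 0.08406.
Apparent dip = arctan|0.08406| = 4.8° (true dip is 20.5°, so apparent ≤ true as expected).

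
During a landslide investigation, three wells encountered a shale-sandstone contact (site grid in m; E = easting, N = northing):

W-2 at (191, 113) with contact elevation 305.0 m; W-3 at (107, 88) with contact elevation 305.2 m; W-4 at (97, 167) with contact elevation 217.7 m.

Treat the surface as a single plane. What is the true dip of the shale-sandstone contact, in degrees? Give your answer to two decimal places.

48.07°

Let the plane be z = a·E + b·N + c.
W-3−W-2: −84a − 25b = 0.2;  W-4−W-2: −94a + 54b = −87.3.
Solving gives a = 0.31538, b = −1.06767.
Gradient magnitude |∇z| = √(a² + b²) = √(0.09946 + 1.13993) = 1.11328.
True dip = arctan(1.11328) = 48.07°, dipping toward NNW (azimuth ≈ 344°).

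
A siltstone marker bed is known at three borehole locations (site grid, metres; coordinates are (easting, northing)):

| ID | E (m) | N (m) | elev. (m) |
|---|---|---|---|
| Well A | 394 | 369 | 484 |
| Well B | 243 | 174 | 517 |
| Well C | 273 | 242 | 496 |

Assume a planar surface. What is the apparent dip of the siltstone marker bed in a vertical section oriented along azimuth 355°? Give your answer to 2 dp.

Let the plane be z = a·E + b·N + c.
Well B−Well A: −151a − 195b = 33;  Well C−Well A: −121a − 127b = 12.
Solving gives a = 0.41897, b = −0.49366.
Unit vector along 355° is (sin 355°, cos 355°) = (-0.0872, 0.9962).
Slope in that direction = a·(-0.0872) + b·(0.9962) = −0.52830.
Apparent dip = arctan|0.52830| = 27.85° (true dip is 32.9°, so apparent ≤ true as expected).

27.85°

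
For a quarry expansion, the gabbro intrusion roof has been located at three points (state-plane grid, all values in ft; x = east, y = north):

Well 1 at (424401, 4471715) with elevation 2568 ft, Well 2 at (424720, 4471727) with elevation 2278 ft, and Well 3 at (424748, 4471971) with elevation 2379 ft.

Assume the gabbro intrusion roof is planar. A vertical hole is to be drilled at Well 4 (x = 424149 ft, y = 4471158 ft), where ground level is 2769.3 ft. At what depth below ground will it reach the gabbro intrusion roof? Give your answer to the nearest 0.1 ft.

Let the plane be z = a·x + b·y + c.
Well 2−Well 1: 319a + 12b = −290;  Well 3−Well 1: 347a + 256b = −189.
Solving gives a = −0.928670968, b = 0.520503226.
Then c = 2568 − a·424401 − b·4471715 = −1930845.20.
At (424149, 4471158): z_contact = −393894.86 + 2327252.16 − 1930845.20 = 2512.10 ft.
Depth below ground = 2769.3 − 2512.10 = 257.2 ft.

257.2 ft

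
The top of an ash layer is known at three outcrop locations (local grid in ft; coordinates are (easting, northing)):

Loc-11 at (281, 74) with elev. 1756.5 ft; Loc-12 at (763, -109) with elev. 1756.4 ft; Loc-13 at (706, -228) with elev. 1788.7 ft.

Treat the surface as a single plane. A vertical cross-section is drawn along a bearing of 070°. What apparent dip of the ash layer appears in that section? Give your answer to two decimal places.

Let the plane be z = a·E + b·N + c.
Loc-12−Loc-11: 482a − 183b = −0.1;  Loc-13−Loc-11: 425a − 302b = 32.2.
Solving gives a = −0.08737, b = −0.22958.
Unit vector along 070° is (sin 70°, cos 70°) = (0.9397, 0.3420).
Slope in that direction = a·(0.9397) + b·(0.3420) = −0.16062.
Apparent dip = arctan|0.16062| = 9.13° (true dip is 13.8°, so apparent ≤ true as expected).

9.13°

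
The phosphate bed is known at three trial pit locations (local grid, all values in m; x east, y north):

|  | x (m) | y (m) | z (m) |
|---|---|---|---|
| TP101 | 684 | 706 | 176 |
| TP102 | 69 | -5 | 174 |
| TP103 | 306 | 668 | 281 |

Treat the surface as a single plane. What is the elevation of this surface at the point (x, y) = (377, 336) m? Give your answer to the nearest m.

171 m

Two edge vectors: TP101→TP102 = (-615, -711, -2), TP101→TP103 = (-378, -38, 105).
Normal n = (TP101→TP102) × (TP101→TP103) = (-74731, 65331, -245388).
So ∂z/∂x = −n_x/n_z = −0.30454 and ∂z/∂y = −n_y/n_z = 0.26624.
Intercept c from TP101: 176 + 208.31 − 187.96 = 196.34.
At (377, 336): z = −114.8 + 89.5 + 196.34 = 171.0 m.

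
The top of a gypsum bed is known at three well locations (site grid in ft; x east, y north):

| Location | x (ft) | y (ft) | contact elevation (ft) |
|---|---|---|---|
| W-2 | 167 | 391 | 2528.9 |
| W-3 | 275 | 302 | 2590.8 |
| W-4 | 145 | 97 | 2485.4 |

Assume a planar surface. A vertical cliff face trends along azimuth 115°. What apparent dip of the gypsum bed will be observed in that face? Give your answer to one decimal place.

28.9°

Let the plane be z = a·x + b·y + c.
W-3−W-2: 108a − 89b = 61.9;  W-4−W-2: −22a − 294b = −43.5.
Solving gives a = 0.65470, b = 0.09897.
Unit vector along 115° is (sin 115°, cos 115°) = (0.9063, -0.4226).
Slope in that direction = a·(0.9063) + b·(-0.4226) = 0.55154.
Apparent dip = arctan|0.55154| = 28.9° (true dip is 33.5°, so apparent ≤ true as expected).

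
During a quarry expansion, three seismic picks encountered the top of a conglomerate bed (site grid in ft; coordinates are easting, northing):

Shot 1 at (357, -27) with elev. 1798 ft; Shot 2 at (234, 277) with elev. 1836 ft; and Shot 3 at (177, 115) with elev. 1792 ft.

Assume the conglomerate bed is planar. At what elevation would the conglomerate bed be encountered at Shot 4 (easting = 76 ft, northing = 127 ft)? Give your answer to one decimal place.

Two edge vectors: Shot 1→Shot 2 = (-123, 304, 38), Shot 1→Shot 3 = (-180, 142, -6).
Normal n = (Shot 1→Shot 2) × (Shot 1→Shot 3) = (-7220, -7578, 37254).
So ∂z/∂easting = −n_x/n_z = 0.19380 and ∂z/∂northing = −n_y/n_z = 0.20341.
Intercept c from Shot 1: 1798 − 69.19 + 5.49 = 1734.30.
At (76, 127): z = 14.7 + 25.8 + 1734.30 = 1774.9 ft.

1774.9 ft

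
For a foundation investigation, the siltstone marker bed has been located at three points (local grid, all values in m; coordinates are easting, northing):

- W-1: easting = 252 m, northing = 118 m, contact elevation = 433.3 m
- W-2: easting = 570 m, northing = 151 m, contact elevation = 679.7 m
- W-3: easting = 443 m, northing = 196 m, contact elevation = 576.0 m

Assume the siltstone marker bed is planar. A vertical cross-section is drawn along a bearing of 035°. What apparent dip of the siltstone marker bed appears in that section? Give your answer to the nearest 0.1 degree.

20.6°

Two edge vectors: W-1→W-2 = (318, 33, 246.4), W-1→W-3 = (191, 78, 142.7).
Normal n = (W-1→W-2) × (W-1→W-3) = (-14510.1, 1683.8, 18501).
So ∂z/∂easting = −n_x/n_z = 0.78429 and ∂z/∂northing = −n_y/n_z = −0.09101.
Unit vector along 035° is (sin 35°, cos 35°) = (0.5736, 0.8192).
Slope in that direction = a·(0.5736) + b·(0.8192) = 0.37530.
Apparent dip = arctan|0.37530| = 20.6° (true dip is 38.3°, so apparent ≤ true as expected).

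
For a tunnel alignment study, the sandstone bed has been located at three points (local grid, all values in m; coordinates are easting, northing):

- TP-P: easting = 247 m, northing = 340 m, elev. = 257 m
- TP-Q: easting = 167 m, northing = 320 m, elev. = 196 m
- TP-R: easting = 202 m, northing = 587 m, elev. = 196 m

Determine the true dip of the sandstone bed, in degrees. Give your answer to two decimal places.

38.49°

Let the plane be z = a·easting + b·northing + c.
TP-Q−TP-P: −80a − 20b = −61;  TP-R−TP-P: −45a + 247b = −61.
Solving gives a = 0.78833, b = −0.10334.
Gradient magnitude |∇z| = √(a² + b²) = √(0.62147 + 0.01068) = 0.79508.
True dip = arctan(0.79508) = 38.49°, dipping toward W (azimuth ≈ 277°).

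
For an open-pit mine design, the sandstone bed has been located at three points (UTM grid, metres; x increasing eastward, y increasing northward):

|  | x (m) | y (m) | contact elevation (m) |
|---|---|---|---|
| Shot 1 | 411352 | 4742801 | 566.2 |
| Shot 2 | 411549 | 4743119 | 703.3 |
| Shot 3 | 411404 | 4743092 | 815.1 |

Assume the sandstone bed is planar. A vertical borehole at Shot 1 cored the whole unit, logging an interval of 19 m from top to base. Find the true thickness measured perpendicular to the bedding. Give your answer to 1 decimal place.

Let the plane be z = a·x + b·y + c.
Shot 2−Shot 1: 197a + 318b = 137.1;  Shot 3−Shot 1: 52a + 291b = 248.9.
Solving gives a = −0.96232, b = 1.02729.
|∇z| = √(a²+b²) = 1.40762, so dip δ = arctan(1.40762) = 54.61°.
True thickness = vertical thickness × cos δ = 19 × cos 54.61° = 11.0 m.

11.0 m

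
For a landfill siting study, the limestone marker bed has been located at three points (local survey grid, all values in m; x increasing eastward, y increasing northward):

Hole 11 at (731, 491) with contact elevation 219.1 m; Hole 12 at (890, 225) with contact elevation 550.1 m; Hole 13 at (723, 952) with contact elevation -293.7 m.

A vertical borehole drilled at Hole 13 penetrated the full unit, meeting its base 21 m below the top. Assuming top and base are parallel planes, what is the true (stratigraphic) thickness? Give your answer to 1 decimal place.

13.9 m

Let the plane be z = a·x + b·y + c.
Hole 12−Hole 11: 159a − 266b = 331;  Hole 13−Hole 11: −8a + 461b = −512.8.
Solving gives a = 0.22743, b = −1.10842.
|∇z| = √(a²+b²) = 1.13151, so dip δ = arctan(1.13151) = 48.53°.
True thickness = vertical thickness × cos δ = 21 × cos 48.53° = 13.9 m.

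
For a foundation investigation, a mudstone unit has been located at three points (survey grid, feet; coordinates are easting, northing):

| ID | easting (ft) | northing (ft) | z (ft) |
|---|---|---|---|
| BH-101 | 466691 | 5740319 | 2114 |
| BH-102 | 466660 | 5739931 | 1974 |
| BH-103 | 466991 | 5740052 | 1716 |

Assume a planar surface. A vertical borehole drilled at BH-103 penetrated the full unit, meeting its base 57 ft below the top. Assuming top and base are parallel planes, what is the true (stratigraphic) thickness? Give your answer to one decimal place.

39.6 ft

Two edge vectors: BH-101→BH-102 = (-31, -388, -140), BH-101→BH-103 = (300, -267, -398).
Normal n = (BH-101→BH-102) × (BH-101→BH-103) = (117044, -54338, 124677).
So ∂z/∂easting = −n_x/n_z = −0.93878 and ∂z/∂northing = −n_y/n_z = 0.43583.
|∇z| = √(a²+b²) = 1.03501, so dip δ = arctan(1.03501) = 45.99°.
True thickness = vertical thickness × cos δ = 57 × cos 45.99° = 39.6 ft.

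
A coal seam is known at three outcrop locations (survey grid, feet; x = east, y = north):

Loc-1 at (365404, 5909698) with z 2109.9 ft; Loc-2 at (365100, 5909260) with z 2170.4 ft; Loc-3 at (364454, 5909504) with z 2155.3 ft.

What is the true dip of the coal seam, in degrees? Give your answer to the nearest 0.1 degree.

Two edge vectors: Loc-1→Loc-2 = (-304, -438, 60.5), Loc-1→Loc-3 = (-950, -194, 45.4).
Normal n = (Loc-1→Loc-2) × (Loc-1→Loc-3) = (-8148.2, -43673.4, -357124).
So ∂z/∂x = −n_x/n_z = −0.02282 and ∂z/∂y = −n_y/n_z = −0.12229.
Gradient magnitude |∇z| = √(a² + b²) = √(0.00052 + 0.01496) = 0.12440.
True dip = arctan(0.12440) = 7.1°, dipping toward N (azimuth ≈ 011°).

7.1°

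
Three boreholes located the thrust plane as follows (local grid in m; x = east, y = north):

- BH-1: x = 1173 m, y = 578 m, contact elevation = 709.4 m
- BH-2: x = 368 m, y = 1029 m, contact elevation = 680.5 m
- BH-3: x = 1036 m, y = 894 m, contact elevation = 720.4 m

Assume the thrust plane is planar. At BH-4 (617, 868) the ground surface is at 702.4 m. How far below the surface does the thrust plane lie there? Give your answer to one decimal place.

14.4 m

Let the plane be z = a·x + b·y + c.
BH-2−BH-1: −805a + 451b = −28.9;  BH-3−BH-1: −137a + 316b = 11.
Solving gives a = 0.073177, b = 0.066536.
Then c = 709.4 − a·1173 − b·578 = 585.11.
At (617, 868): z_contact = 45.15 + 57.75 + 585.11 = 688.01 m.
Depth below ground = 702.4 − 688.01 = 14.4 m.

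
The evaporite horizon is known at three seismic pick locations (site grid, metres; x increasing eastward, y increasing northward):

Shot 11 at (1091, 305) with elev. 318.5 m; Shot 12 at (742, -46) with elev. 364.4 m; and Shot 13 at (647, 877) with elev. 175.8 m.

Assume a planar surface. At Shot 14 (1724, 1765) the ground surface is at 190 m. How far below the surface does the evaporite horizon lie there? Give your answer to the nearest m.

117 m

Let the plane be z = a·x + b·y + c.
Shot 12−Shot 11: −349a − 351b = 45.9;  Shot 13−Shot 11: −444a + 572b = −142.7.
Solving gives a = 0.06705, b = −0.19743.
Then c = 318.5 − a·1091 − b·305 = 305.57.
At (1724, 1765): z_contact = 115.6 − 348.5 + 305.57 = 72.7 m.
Depth below ground = 190 − 72.7 = 117 m.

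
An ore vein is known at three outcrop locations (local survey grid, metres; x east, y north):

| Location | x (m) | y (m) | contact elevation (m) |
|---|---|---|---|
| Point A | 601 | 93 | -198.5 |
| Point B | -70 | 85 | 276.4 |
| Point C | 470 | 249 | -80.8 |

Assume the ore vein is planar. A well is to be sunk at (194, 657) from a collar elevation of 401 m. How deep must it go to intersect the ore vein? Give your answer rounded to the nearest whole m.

221 m

Two edge vectors: Point A→Point B = (-671, -8, 474.9), Point A→Point C = (-131, 156, 117.7).
Normal n = (Point A→Point B) × (Point A→Point C) = (-75026, 16764.8, -105724).
So ∂z/∂x = −n_x/n_z = −0.70964 and ∂z/∂y = −n_y/n_z = 0.15857.
Intercept c from Point A: -198.5 + 426.49 − 14.75 = 213.25.
At (194, 657): z_contact = −137.7 + 104.2 + 213.25 = 179.8 m.
Depth below ground = 401 − 179.8 = 221 m.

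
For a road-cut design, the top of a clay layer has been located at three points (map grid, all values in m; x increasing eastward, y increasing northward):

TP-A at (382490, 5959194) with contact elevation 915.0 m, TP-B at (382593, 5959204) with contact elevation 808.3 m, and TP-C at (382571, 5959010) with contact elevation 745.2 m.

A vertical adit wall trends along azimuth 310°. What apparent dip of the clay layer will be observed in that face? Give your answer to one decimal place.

48.1°

Let the plane be z = a·x + b·y + c.
TP-B−TP-A: 103a + 10b = −106.7;  TP-C−TP-A: 81a − 184b = −169.8.
Solving gives a = −1.07938, b = 0.44766.
Unit vector along 310° is (sin 310°, cos 310°) = (-0.7660, 0.6428).
Slope in that direction = a·(-0.7660) + b·(0.6428) = 1.11461.
Apparent dip = arctan|1.11461| = 48.1° (true dip is 49.4°, so apparent ≤ true as expected).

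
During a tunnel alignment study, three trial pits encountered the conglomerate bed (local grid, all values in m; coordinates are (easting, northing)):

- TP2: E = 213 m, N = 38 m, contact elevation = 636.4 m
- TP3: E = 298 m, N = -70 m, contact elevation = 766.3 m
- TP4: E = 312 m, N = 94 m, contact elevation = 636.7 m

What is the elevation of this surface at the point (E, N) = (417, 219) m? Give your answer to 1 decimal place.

582.5 m

Two edge vectors: TP2→TP3 = (85, -108, 129.9), TP2→TP4 = (99, 56, 0.3).
Normal n = (TP2→TP3) × (TP2→TP4) = (-7306.8, 12834.6, 15452).
So ∂z/∂E = −n_x/n_z = 0.47287 and ∂z/∂N = −n_y/n_z = −0.83061.
Intercept c from TP2: 636.4 − 100.72 + 31.56 = 567.24.
At (417, 219): z = 197.2 − 181.9 + 567.24 = 582.5 m.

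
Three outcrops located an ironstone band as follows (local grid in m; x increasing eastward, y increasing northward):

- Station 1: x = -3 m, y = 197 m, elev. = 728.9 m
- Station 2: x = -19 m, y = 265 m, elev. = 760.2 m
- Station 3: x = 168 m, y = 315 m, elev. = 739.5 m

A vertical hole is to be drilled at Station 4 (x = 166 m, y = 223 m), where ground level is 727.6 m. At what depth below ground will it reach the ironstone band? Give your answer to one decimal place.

25.2 m

Two edge vectors: Station 1→Station 2 = (-16, 68, 31.3), Station 1→Station 3 = (171, 118, 10.6).
Normal n = (Station 1→Station 2) × (Station 1→Station 3) = (-2972.6, 5521.9, -13516).
So ∂z/∂x = −n_x/n_z = −0.21993 and ∂z/∂y = −n_y/n_z = 0.40855.
Intercept c from Station 1: 728.9 − 0.66 − 80.48 = 647.76.
At (166, 223): z_contact = −36.51 + 91.11 + 647.76 = 702.35 m.
Depth below ground = 727.6 − 702.35 = 25.2 m.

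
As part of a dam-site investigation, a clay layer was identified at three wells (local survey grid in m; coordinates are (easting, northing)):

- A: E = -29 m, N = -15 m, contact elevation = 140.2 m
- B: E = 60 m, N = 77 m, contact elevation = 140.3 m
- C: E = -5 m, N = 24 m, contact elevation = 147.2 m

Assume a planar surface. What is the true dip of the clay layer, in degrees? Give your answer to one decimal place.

Let the plane be z = a·E + b·N + c.
B−A: 89a + 92b = 0.1;  C−A: 24a + 39b = 7.
Solving gives a = −0.50681, b = 0.49137.
Gradient magnitude |∇z| = √(a² + b²) = √(0.25686 + 0.24144) = 0.70590.
True dip = arctan(0.70590) = 35.2°, dipping toward SE (azimuth ≈ 134°).

35.2°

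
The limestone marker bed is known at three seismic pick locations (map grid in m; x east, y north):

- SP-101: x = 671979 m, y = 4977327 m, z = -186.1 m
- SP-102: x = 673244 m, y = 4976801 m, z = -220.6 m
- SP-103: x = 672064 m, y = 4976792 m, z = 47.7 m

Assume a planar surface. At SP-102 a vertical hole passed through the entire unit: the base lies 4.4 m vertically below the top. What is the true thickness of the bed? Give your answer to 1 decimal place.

Let the plane be z = a·x + b·y + c.
SP-102−SP-101: 1265a − 526b = −34.5;  SP-103−SP-101: 85a − 535b = 233.8.
Solving gives a = −0.22377, b = −0.47256.
|∇z| = √(a²+b²) = 0.52286, so dip δ = arctan(0.52286) = 27.60°.
True thickness = vertical thickness × cos δ = 4.4 × cos 27.60° = 3.9 m.

3.9 m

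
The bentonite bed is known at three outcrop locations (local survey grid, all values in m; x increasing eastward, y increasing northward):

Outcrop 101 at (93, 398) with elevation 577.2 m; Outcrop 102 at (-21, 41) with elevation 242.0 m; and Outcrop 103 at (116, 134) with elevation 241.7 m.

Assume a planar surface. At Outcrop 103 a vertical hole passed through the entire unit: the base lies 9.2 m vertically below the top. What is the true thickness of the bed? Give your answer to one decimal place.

5.2 m

Two edge vectors: Outcrop 101→Outcrop 102 = (-114, -357, -335.2), Outcrop 101→Outcrop 103 = (23, -264, -335.5).
Normal n = (Outcrop 101→Outcrop 102) × (Outcrop 101→Outcrop 103) = (31280.7, -45956.6, 38307).
So ∂z/∂x = −n_x/n_z = −0.81658 and ∂z/∂y = −n_y/n_z = 1.19969.
|∇z| = √(a²+b²) = 1.45123, so dip δ = arctan(1.45123) = 55.43°.
True thickness = vertical thickness × cos δ = 9.2 × cos 55.43° = 5.2 m.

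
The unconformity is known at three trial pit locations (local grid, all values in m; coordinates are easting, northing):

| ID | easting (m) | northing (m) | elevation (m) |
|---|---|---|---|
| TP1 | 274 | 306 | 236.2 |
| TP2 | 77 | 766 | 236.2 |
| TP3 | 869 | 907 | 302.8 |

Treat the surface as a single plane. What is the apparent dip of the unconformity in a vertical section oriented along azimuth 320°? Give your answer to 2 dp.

Let the plane be z = a·easting + b·northing + c.
TP2−TP1: −197a + 460b = 0;  TP3−TP1: 595a + 601b = 66.6.
Solving gives a = 0.07813, b = 0.03346.
Unit vector along 320° is (sin 320°, cos 320°) = (-0.6428, 0.7660).
Slope in that direction = a·(-0.6428) + b·(0.7660) = −0.02459.
Apparent dip = arctan|0.02459| = 1.41° (true dip is 4.9°, so apparent ≤ true as expected).

1.41°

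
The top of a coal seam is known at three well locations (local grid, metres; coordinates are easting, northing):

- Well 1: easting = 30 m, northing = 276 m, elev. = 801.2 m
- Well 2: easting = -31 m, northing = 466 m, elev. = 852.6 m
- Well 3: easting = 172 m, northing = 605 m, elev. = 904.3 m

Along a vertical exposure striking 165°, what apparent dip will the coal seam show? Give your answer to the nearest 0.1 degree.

14.8°

Two edge vectors: Well 1→Well 2 = (-61, 190, 51.4), Well 1→Well 3 = (142, 329, 103.1).
Normal n = (Well 1→Well 2) × (Well 1→Well 3) = (2678.4, 13587.9, -47049).
So ∂z/∂easting = −n_x/n_z = 0.05693 and ∂z/∂northing = −n_y/n_z = 0.28880.
Unit vector along 165° is (sin 165°, cos 165°) = (0.2588, -0.9659).
Slope in that direction = a·(0.2588) + b·(-0.9659) = −0.26423.
Apparent dip = arctan|0.26423| = 14.8° (true dip is 16.4°, so apparent ≤ true as expected).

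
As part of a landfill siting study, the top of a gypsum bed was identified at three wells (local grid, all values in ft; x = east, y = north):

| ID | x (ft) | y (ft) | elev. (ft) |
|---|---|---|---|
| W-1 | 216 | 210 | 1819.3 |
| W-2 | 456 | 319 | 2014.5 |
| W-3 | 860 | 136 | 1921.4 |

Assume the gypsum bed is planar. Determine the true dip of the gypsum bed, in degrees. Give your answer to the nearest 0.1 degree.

49.9°

Let the plane be z = a·x + b·y + c.
W-2−W-1: 240a + 109b = 195.2;  W-3−W-1: 644a − 74b = 102.1.
Solving gives a = 0.29076, b = 1.15063.
Gradient magnitude |∇z| = √(a² + b²) = √(0.08454 + 1.32395) = 1.18680.
True dip = arctan(1.18680) = 49.9°, dipping toward SSW (azimuth ≈ 194°).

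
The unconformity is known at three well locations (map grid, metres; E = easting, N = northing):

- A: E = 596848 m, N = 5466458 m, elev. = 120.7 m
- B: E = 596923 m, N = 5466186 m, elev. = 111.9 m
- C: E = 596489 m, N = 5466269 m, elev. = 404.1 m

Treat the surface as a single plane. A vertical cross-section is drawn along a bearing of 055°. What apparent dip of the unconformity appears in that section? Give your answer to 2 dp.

Two edge vectors: A→B = (75, -272, -8.8), A→C = (-359, -189, 283.4).
Normal n = (A→B) × (A→C) = (-78748, -18095.8, -111823).
So ∂z/∂E = −n_x/n_z = −0.70422 and ∂z/∂N = −n_y/n_z = −0.16183.
Unit vector along 055° is (sin 55°, cos 55°) = (0.8192, 0.5736).
Slope in that direction = a·(0.8192) + b·(0.5736) = −0.66968.
Apparent dip = arctan|0.66968| = 33.81° (true dip is 35.9°, so apparent ≤ true as expected).

33.81°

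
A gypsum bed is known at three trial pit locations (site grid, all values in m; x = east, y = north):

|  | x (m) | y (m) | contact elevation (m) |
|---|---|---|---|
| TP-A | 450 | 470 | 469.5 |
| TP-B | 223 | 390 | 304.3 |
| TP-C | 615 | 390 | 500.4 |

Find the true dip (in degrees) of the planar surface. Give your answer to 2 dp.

Let the plane be z = a·x + b·y + c.
TP-B−TP-A: −227a − 80b = −165.2;  TP-C−TP-A: 165a − 80b = 30.9.
Solving gives a = 0.50026, b = 0.64553.
Gradient magnitude |∇z| = √(a² + b²) = √(0.25026 + 0.41670) = 0.81668.
True dip = arctan(0.81668) = 39.24°, dipping toward SW (azimuth ≈ 218°).

39.24°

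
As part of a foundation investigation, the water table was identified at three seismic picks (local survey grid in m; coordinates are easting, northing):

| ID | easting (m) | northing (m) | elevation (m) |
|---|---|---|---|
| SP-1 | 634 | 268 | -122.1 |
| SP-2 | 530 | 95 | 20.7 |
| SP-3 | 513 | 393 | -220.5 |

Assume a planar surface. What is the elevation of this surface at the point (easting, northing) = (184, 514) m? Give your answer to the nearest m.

-311 m

Two edge vectors: SP-1→SP-2 = (-104, -173, 142.8), SP-1→SP-3 = (-121, 125, -98.4).
Normal n = (SP-1→SP-2) × (SP-1→SP-3) = (-826.8, -27512.4, -33933).
So ∂z/∂easting = −n_x/n_z = −0.02437 and ∂z/∂northing = −n_y/n_z = −0.81079.
Intercept c from SP-1: -122.1 + 15.45 + 217.29 = 110.64.
At (184, 514): z = −4.5 − 416.7 + 110.64 = -310.6 m.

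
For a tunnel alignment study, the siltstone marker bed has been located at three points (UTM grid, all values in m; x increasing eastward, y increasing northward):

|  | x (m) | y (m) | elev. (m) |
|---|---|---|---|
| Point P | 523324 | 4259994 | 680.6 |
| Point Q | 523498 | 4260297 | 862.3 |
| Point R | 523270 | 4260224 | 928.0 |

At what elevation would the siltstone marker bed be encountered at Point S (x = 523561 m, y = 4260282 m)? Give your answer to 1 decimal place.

811.2 m

Let the plane be z = a·x + b·y + c.
Point Q−Point P: 174a + 303b = 181.7;  Point R−Point P: −54a + 230b = 247.4.
Solving gives a = −0.588329609, b = 0.937522614.
Then c = 680.6 − a·523324 − b·4259994 = −3685273.10.
At (523561, 4260282): z = −308026.4 + 3994110.7 − 3685273.10 = 811.2 m.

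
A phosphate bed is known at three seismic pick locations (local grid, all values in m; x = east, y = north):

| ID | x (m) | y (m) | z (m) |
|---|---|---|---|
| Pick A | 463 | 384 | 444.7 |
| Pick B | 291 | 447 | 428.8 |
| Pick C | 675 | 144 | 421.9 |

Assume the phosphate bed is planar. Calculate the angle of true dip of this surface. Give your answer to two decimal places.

Let the plane be z = a·x + b·y + c.
Pick B−Pick A: −172a + 63b = −15.9;  Pick C−Pick A: 212a − 240b = −22.8.
Solving gives a = 0.18810, b = 0.26115.
Gradient magnitude |∇z| = √(a² + b²) = √(0.03538 + 0.06820) = 0.32184.
True dip = arctan(0.32184) = 17.84°, dipping toward SW (azimuth ≈ 216°).

17.84°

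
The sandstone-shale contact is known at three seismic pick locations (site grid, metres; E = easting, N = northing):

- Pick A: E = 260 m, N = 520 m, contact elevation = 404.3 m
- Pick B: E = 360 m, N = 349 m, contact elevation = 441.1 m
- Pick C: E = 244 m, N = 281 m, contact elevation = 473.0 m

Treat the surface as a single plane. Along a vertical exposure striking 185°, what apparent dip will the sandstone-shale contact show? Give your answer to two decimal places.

16.10°

Let the plane be z = a·E + b·N + c.
Pick B−Pick A: 100a − 171b = 36.8;  Pick C−Pick A: −16a − 239b = 68.7.
Solving gives a = −0.11085, b = −0.28003.
Unit vector along 185° is (sin 185°, cos 185°) = (-0.0872, -0.9962).
Slope in that direction = a·(-0.0872) + b·(-0.9962) = 0.28862.
Apparent dip = arctan|0.28862| = 16.10° (true dip is 16.8°, so apparent ≤ true as expected).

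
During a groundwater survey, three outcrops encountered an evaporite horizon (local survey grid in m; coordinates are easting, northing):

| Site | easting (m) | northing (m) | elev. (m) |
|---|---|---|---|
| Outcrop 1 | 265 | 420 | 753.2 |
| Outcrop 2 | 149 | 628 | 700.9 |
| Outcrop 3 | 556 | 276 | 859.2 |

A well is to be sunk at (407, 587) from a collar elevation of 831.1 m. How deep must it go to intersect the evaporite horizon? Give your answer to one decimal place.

Two edge vectors: Outcrop 1→Outcrop 2 = (-116, 208, -52.3), Outcrop 1→Outcrop 3 = (291, -144, 106).
Normal n = (Outcrop 1→Outcrop 2) × (Outcrop 1→Outcrop 3) = (14516.8, -2923.3, -43824).
So ∂z/∂easting = −n_x/n_z = 0.33125 and ∂z/∂northing = −n_y/n_z = −0.06671.
Intercept c from Outcrop 1: 753.2 − 87.78 + 28.02 = 693.43.
At (407, 587): z_contact = 134.82 − 39.16 + 693.43 = 789.10 m.
Depth below ground = 831.1 − 789.10 = 42.0 m.

42.0 m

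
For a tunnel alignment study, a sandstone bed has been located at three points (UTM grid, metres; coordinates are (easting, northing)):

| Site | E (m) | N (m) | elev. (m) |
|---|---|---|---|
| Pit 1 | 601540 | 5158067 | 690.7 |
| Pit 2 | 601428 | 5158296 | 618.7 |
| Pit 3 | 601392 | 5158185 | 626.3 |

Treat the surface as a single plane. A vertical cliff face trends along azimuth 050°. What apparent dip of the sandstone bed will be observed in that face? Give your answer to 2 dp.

7.10°

Two edge vectors: Pit 1→Pit 2 = (-112, 229, -72), Pit 1→Pit 3 = (-148, 118, -64.4).
Normal n = (Pit 1→Pit 2) × (Pit 1→Pit 3) = (-6251.6, 3443.2, 20676).
So ∂z/∂E = −n_x/n_z = 0.30236 and ∂z/∂N = −n_y/n_z = −0.16653.
Unit vector along 050° is (sin 50°, cos 50°) = (0.7660, 0.6428).
Slope in that direction = a·(0.7660) + b·(0.6428) = 0.12458.
Apparent dip = arctan|0.12458| = 7.10° (true dip is 19.0°, so apparent ≤ true as expected).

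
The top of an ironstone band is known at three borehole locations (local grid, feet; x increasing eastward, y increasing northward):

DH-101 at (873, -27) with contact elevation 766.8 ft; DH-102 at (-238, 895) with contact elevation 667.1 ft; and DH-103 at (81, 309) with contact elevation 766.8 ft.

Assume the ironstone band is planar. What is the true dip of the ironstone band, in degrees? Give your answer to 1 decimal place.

13.5°

Let the plane be z = a·x + b·y + c.
DH-102−DH-101: −1111a + 922b = −99.7;  DH-103−DH-101: −792a + 336b = 0.
Solving gives a = −0.09385, b = −0.22123.
Gradient magnitude |∇z| = √(a² + b²) = √(0.00881 + 0.04894) = 0.24031.
True dip = arctan(0.24031) = 13.5°, dipping toward NNE (azimuth ≈ 023°).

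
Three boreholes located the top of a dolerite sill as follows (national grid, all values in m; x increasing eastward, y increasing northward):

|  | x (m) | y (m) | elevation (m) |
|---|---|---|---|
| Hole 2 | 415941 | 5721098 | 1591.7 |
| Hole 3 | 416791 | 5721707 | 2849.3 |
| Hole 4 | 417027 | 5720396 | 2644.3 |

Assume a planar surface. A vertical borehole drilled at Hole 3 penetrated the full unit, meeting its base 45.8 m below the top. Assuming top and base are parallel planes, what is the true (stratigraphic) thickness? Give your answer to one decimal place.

28.4 m

Two edge vectors: Hole 2→Hole 3 = (850, 609, 1257.6), Hole 2→Hole 4 = (1086, -702, 1052.6).
Normal n = (Hole 2→Hole 3) × (Hole 2→Hole 4) = (1523868.6, 471043.6, -1258074).
So ∂z/∂x = −n_x/n_z = 1.21127 and ∂z/∂y = −n_y/n_z = 0.37442.
|∇z| = √(a²+b²) = 1.26782, so dip δ = arctan(1.26782) = 51.74°.
True thickness = vertical thickness × cos δ = 45.8 × cos 51.74° = 28.4 m.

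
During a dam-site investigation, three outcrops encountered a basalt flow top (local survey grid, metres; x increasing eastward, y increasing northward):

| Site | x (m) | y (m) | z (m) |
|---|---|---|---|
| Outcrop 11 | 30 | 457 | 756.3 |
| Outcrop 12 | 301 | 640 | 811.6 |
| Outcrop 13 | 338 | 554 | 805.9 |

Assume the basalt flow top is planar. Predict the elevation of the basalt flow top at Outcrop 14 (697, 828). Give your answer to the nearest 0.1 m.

Let the plane be z = a·x + b·y + c.
Outcrop 12−Outcrop 11: 271a + 183b = 55.3;  Outcrop 13−Outcrop 11: 308a + 97b = 49.6.
Solving gives a = 0.12344, b = 0.11939.
Then c = 756.3 − a·30 − b·457 = 698.04.
At (697, 828): z = 86.0 + 98.9 + 698.04 = 882.9 m.

882.9 m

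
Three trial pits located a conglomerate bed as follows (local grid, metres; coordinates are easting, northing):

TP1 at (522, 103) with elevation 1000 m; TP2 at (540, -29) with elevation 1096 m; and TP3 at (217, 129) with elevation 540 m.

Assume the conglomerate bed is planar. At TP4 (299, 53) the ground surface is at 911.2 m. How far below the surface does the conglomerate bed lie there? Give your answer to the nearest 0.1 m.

211.1 m

Two edge vectors: TP1→TP2 = (18, -132, 96), TP1→TP3 = (-305, 26, -460).
Normal n = (TP1→TP2) × (TP1→TP3) = (58224, -21000, -39792).
So ∂z/∂easting = −n_x/n_z = 1.46321 and ∂z/∂northing = −n_y/n_z = −0.52774.
Intercept c from TP1: 1000 − 763.79 + 54.36 = 290.56.
At (299, 53): z_contact = 437.50 − 27.97 + 290.56 = 700.09 m.
Depth below ground = 911.2 − 700.09 = 211.1 m.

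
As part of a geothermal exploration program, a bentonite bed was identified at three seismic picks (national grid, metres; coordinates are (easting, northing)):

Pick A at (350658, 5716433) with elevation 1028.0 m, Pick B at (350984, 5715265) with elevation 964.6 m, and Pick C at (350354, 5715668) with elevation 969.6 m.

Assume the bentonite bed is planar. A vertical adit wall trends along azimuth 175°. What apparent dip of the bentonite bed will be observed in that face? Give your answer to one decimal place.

3.5°

Let the plane be z = a·E + b·N + c.
Pick B−Pick A: 326a − 1168b = −63.4;  Pick C−Pick A: −304a − 765b = −58.4.
Solving gives a = 0.03261, b = 0.06338.
Unit vector along 175° is (sin 175°, cos 175°) = (0.0872, -0.9962).
Slope in that direction = a·(0.0872) + b·(-0.9962) = −0.06030.
Apparent dip = arctan|0.06030| = 3.5° (true dip is 4.1°, so apparent ≤ true as expected).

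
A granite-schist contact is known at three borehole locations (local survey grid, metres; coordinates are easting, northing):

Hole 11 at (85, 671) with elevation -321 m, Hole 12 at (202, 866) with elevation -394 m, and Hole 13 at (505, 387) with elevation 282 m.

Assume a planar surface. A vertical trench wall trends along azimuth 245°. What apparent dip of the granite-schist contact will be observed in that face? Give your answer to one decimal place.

Two edge vectors: Hole 11→Hole 12 = (117, 195, -73), Hole 11→Hole 13 = (420, -284, 603).
Normal n = (Hole 11→Hole 12) × (Hole 11→Hole 13) = (96853, -101211, -115128).
So ∂z/∂easting = −n_x/n_z = 0.84126 and ∂z/∂northing = −n_y/n_z = −0.87912.
Unit vector along 245° is (sin 245°, cos 245°) = (-0.9063, -0.4226).
Slope in that direction = a·(-0.9063) + b·(-0.4226) = −0.39091.
Apparent dip = arctan|0.39091| = 21.4° (true dip is 50.6°, so apparent ≤ true as expected).

21.4°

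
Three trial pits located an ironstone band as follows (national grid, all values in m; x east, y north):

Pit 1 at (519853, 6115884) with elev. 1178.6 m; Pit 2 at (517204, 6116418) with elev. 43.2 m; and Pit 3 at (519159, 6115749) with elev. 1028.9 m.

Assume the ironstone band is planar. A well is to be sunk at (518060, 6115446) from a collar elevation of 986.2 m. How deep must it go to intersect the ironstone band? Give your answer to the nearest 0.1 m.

Let the plane be z = a·x + b·y + c.
Pit 2−Pit 1: −2649a + 534b = −1135.4;  Pit 3−Pit 1: −694a − 135b = −149.7.
Solving gives a = 0.320262671, b = −0.537498472.
Then c = 1178.6 − a·519853 − b·6115884 = 3121967.40.
At (518060, 6115446): z_contact = 165915.28 − 3287042.88 + 3121967.40 = 839.79 m.
Depth below ground = 986.2 − 839.79 = 146.4 m.

146.4 m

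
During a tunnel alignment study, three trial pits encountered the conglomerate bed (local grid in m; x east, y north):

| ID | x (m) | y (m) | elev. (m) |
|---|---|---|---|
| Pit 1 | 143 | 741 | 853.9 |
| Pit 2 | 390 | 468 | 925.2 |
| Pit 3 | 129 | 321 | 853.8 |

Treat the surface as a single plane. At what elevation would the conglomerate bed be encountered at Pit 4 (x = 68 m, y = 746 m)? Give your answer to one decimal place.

833.0 m

Two edge vectors: Pit 1→Pit 2 = (247, -273, 71.3), Pit 1→Pit 3 = (-14, -420, -0.1).
Normal n = (Pit 1→Pit 2) × (Pit 1→Pit 3) = (29973.3, -973.5, -107562).
So ∂z/∂x = −n_x/n_z = 0.27866 and ∂z/∂y = −n_y/n_z = −0.00905.
Intercept c from Pit 1: 853.9 − 39.85 + 6.71 = 820.76.
At (68, 746): z = 18.9 − 6.8 + 820.76 = 833.0 m.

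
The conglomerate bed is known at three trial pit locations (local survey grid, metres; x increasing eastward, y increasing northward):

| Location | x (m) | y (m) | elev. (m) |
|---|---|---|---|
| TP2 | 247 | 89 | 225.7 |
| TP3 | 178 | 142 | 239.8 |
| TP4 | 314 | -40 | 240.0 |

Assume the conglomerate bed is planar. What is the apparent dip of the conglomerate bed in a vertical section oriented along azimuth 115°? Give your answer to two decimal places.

Let the plane be z = a·x + b·y + c.
TP3−TP2: −69a + 53b = 14.1;  TP4−TP2: 67a − 129b = 14.3.
Solving gives a = −0.48164, b = −0.36101.
Unit vector along 115° is (sin 115°, cos 115°) = (0.9063, -0.4226).
Slope in that direction = a·(0.9063) + b·(-0.4226) = −0.28395.
Apparent dip = arctan|0.28395| = 15.85° (true dip is 31.0°, so apparent ≤ true as expected).

15.85°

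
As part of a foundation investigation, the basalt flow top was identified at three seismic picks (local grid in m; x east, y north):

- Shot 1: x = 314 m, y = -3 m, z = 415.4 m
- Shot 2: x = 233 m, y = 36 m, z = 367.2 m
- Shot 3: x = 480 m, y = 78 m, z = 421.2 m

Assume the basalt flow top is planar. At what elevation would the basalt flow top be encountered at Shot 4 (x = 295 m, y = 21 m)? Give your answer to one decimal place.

Let the plane be z = a·x + b·y + c.
Shot 2−Shot 1: −81a + 39b = −48.2;  Shot 3−Shot 1: 166a + 81b = 5.8.
Solving gives a = 0.31687, b = −0.57778.
Then c = 415.4 − a·314 − b·-3 = 314.17.
At (295, 21): z = 93.5 − 12.1 + 314.17 = 395.5 m.

395.5 m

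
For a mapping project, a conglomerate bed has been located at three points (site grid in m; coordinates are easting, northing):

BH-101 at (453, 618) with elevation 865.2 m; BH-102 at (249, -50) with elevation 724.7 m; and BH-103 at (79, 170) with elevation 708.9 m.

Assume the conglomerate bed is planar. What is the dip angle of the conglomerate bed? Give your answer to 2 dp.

Two edge vectors: BH-101→BH-102 = (-204, -668, -140.5), BH-101→BH-103 = (-374, -448, -156.3).
Normal n = (BH-101→BH-102) × (BH-101→BH-103) = (41464.4, 20661.8, -158440).
So ∂z/∂easting = −n_x/n_z = 0.26170 and ∂z/∂northing = −n_y/n_z = 0.13041.
Gradient magnitude |∇z| = √(a² + b²) = √(0.06849 + 0.01701) = 0.29240.
True dip = arctan(0.29240) = 16.30°, dipping toward WSW (azimuth ≈ 244°).

16.30°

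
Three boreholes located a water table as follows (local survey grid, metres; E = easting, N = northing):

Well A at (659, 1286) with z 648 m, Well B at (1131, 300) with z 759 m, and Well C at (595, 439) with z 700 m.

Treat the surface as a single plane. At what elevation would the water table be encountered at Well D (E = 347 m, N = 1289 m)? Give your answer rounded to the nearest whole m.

619 m

Two edge vectors: Well A→Well B = (472, -986, 111), Well A→Well C = (-64, -847, 52).
Normal n = (Well A→Well B) × (Well A→Well C) = (42745, -31648, -462888).
So ∂z/∂E = −n_x/n_z = 0.09234 and ∂z/∂N = −n_y/n_z = −0.06837.
Intercept c from Well A: 648 − 60.85 + 87.92 = 675.07.
At (347, 1289): z = 32.0 − 88.1 + 675.07 = 619.0 m.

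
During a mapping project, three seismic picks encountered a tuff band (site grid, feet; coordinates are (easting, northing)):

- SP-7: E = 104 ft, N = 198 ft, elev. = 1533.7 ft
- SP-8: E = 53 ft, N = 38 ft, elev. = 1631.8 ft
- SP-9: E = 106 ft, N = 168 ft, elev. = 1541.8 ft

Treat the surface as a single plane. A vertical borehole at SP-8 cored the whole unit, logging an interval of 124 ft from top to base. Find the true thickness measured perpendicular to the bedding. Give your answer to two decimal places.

Let the plane be z = a·E + b·N + c.
SP-8−SP-7: −51a − 160b = 98.1;  SP-9−SP-7: 2a − 30b = 8.1.
Solving gives a = −0.89027, b = −0.32935.
|∇z| = √(a²+b²) = 0.94924, so dip δ = arctan(0.94924) = 43.51°.
True thickness = vertical thickness × cos δ = 124 × cos 43.51° = 89.93 ft.

89.93 ft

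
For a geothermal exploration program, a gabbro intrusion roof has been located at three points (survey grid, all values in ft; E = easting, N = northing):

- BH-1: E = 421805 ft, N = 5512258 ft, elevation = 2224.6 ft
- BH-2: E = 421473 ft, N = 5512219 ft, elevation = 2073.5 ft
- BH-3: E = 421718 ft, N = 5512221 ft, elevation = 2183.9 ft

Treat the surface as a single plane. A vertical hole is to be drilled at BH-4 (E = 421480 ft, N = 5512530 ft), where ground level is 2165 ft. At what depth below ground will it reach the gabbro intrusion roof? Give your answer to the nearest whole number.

Two edge vectors: BH-1→BH-2 = (-332, -39, -151.1), BH-1→BH-3 = (-87, -37, -40.7).
Normal n = (BH-1→BH-2) × (BH-1→BH-3) = (-4003.4, -366.7, 8891).
So ∂z/∂E = −n_x/n_z = 0.45027556 and ∂z/∂N = −n_y/n_z = 0.04124395.
Intercept c from BH-1: 2224.6 − 189928.48 − 227347.32 = −415051.20.
At (421480, 5512530): z_contact = 189782.1 + 227358.5 − 415051.20 = 2089.5 ft.
Depth below ground = 2165 − 2089.5 = 76 ft.

76 ft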